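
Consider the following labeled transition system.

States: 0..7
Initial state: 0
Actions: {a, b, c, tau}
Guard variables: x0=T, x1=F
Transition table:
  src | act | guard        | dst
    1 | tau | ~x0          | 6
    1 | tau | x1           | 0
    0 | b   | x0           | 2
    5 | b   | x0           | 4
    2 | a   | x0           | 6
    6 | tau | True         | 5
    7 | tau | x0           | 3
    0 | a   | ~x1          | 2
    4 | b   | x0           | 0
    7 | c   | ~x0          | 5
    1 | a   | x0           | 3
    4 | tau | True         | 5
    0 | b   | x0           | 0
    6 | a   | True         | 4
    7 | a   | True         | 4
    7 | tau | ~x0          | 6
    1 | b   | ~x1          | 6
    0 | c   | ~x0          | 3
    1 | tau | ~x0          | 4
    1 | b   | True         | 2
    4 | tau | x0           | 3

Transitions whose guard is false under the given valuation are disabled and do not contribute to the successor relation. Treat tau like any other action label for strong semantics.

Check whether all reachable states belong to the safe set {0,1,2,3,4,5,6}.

Inv-set: {0,1,2,3,4,5,6}
R = {0,2,3,4,5,6}
  0: safe
  2: safe
  3: safe
  4: safe
  5: safe
  6: safe

Answer: INVARIANT HOLDS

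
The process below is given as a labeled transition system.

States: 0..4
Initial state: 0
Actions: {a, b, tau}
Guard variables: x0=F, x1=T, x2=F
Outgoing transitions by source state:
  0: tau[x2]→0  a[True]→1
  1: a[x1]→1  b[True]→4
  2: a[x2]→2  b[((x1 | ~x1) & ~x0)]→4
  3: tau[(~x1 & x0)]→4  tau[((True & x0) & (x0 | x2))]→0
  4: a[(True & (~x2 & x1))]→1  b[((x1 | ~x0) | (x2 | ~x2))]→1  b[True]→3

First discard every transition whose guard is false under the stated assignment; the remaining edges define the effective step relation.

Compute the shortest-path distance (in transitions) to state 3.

Breadth-first toward 3:
  L0 = {0}
  L1 = {1}
  L2 = {4}
  L3 = {3}
3 enters at depth 3; path a·b·b

Answer: 3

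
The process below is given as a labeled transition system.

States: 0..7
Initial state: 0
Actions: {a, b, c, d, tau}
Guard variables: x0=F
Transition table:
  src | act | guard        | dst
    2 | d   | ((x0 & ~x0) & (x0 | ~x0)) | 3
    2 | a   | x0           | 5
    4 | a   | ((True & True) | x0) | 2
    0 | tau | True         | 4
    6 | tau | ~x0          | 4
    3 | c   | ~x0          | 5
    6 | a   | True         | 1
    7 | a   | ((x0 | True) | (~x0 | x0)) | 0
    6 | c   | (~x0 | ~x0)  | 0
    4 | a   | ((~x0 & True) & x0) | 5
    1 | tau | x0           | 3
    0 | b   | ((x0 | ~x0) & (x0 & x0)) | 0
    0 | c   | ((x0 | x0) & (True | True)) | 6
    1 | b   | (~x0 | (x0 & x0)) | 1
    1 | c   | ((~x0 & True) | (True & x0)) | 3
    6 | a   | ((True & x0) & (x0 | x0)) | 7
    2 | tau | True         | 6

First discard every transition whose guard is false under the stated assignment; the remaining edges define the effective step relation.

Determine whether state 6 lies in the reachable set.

Answer: REACHABLE

Working:
10 transition(s) survive guard evaluation.
Layer 0: {0}
Layer 1: {4}  total {0,4}
Layer 2: {2}  total {0,2,4}
Layer 3: {6}  total {0,2,4,6}
Layer 4: {1}  total {0,1,2,4,6}
Layer 5: {3}  total {0,1,2,3,4,6}
Layer 6: {5}  total {0,1,2,3,4,5,6}
Reachable = {0,1,2,3,4,5,6}
Path to 6: tau·a·tau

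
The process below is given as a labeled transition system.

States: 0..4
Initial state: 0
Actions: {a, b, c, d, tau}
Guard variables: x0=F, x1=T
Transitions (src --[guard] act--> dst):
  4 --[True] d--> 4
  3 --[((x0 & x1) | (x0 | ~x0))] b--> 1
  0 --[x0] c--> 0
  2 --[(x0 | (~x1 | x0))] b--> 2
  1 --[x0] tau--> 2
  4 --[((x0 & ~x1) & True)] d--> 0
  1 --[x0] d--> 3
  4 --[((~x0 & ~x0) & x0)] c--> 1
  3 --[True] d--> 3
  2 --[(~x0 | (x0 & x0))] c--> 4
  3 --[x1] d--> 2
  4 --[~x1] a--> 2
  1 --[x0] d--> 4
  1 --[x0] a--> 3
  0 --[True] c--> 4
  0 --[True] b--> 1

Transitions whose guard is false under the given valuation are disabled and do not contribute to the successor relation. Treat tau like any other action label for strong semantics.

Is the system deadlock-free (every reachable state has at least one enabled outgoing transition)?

R = {0,1,4}
  0: b→1  c→4  [2 out]
  1: ∅  [deadlock]
  4: d→4  [1 out]
trace reaching 1: b

Answer: DEADLOCK at state 1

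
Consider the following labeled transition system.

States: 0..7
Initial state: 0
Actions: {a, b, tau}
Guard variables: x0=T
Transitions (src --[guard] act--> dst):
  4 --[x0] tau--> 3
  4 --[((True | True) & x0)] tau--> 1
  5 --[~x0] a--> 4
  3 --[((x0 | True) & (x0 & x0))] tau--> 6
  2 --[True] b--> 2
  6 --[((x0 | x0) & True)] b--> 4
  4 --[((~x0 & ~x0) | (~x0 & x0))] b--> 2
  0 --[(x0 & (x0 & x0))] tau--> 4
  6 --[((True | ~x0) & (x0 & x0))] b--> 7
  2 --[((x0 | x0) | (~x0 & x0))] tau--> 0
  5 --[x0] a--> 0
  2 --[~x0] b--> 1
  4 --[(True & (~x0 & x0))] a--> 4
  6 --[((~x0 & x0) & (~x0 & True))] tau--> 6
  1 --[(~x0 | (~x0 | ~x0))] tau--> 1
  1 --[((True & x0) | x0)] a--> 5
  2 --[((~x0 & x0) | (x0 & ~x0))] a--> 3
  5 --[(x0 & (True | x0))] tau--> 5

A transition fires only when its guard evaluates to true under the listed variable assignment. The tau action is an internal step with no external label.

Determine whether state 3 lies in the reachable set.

Answer: REACHABLE

Working:
After dropping false guards: 11 live edges.
Layer 0: {0}
Layer 1: {4}  total {0,4}
Layer 2: {1,3}  total {0,1,3,4}
Layer 3: {5,6}  total {0,1,3,4,5,6}
Layer 4: {7}  total {0,1,3,4,5,6,7}
R = {0,1,3,4,5,6,7}
trace reaching 3: tau·tau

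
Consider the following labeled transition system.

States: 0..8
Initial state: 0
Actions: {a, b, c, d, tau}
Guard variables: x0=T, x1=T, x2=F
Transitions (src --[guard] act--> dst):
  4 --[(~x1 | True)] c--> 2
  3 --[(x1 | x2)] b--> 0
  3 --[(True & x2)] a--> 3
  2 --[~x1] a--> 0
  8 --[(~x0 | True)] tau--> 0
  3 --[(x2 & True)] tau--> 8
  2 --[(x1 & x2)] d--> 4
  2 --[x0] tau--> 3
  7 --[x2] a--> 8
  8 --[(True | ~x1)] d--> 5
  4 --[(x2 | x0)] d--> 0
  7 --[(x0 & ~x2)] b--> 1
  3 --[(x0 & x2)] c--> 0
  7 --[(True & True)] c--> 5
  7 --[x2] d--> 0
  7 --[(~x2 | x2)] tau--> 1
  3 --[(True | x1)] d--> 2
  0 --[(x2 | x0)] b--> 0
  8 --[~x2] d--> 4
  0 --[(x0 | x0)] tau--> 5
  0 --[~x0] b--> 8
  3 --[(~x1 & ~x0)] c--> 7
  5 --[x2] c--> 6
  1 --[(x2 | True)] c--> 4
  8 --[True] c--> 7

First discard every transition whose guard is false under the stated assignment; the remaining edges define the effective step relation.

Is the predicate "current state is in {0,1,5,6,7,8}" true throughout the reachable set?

Safe = {0,1,5,6,7,8}
Reachable = {0,5}
  0: safe
  5: safe

Answer: INVARIANT HOLDS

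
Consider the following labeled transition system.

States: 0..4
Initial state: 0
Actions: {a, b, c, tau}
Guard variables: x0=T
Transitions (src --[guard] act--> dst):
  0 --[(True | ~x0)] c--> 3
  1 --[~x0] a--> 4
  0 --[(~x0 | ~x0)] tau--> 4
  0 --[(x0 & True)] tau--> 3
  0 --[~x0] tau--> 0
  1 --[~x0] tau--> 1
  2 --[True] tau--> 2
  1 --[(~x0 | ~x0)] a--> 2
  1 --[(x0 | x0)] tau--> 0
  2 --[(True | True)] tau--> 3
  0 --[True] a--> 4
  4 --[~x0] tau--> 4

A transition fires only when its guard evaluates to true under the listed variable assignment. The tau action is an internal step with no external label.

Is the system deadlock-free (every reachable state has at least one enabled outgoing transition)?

Reach set: {0,3,4}
  0: a→4  c→3  tau→3  [deg 3]
  3: ∅  [no exit]
  4: ∅  [no exit]
witness 3: c

Answer: DEADLOCK at state 3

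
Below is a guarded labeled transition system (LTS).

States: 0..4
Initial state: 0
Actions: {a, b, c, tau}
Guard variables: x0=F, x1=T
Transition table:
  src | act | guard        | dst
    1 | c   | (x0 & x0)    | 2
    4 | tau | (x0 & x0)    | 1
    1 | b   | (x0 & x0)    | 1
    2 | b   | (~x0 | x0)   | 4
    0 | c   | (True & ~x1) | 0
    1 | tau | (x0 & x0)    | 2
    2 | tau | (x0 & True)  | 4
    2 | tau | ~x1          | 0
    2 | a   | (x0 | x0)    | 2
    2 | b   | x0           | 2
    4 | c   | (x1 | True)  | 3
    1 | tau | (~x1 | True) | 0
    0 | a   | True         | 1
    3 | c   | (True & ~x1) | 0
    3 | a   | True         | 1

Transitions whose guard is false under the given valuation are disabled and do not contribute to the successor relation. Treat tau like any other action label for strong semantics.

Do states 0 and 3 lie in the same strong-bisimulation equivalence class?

Answer: BISIMILAR

Trace:
Bisimulation quotient by refinement:
  round 0: {{0,1,2,3,4}}
  round 1: {{0,3},{1},{2},{4}}
4 equivalence class(es) (converged in 2)
0∈{0,3}, 3∈{0,3}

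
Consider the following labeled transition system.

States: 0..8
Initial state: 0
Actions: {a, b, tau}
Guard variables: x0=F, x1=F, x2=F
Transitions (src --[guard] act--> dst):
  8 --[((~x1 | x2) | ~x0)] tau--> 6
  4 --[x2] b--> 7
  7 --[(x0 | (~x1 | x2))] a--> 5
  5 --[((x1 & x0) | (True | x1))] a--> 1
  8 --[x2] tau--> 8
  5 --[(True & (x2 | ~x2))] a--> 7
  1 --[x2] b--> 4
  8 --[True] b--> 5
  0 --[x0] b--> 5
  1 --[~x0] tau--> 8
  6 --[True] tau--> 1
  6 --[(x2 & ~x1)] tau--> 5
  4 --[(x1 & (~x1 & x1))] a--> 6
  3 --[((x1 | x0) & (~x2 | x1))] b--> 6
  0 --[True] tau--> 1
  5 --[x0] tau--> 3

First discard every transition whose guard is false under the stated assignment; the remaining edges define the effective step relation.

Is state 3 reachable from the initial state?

Guard filter leaves 8 enabled edge(s).
Layer 0: {0}
Layer 1: {1}  cumulative {0,1}
Layer 2: {8}  cumulative {0,1,8}
Layer 3: {5,6}  cumulative {0,1,5,6,8}
Layer 4: {7}  cumulative {0,1,5,6,7,8}
Reach set: {0,1,5,6,7,8}

Answer: UNREACHABLE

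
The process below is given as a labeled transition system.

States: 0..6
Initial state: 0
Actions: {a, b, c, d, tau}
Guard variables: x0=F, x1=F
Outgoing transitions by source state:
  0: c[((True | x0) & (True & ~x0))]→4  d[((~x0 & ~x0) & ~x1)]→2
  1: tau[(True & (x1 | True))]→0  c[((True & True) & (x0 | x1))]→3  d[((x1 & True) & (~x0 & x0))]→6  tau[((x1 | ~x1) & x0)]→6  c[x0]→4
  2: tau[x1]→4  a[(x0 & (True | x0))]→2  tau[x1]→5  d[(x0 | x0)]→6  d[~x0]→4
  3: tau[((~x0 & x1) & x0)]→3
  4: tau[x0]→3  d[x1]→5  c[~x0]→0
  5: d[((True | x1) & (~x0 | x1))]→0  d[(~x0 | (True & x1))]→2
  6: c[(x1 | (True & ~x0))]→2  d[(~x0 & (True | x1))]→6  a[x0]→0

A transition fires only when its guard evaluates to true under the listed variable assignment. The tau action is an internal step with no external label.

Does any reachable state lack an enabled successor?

R = {0,2,4}
  0: c→4  d→2  [deg 2]
  2: d→4  [deg 1]
  4: c→0  [deg 1]

Answer: DEADLOCK-FREE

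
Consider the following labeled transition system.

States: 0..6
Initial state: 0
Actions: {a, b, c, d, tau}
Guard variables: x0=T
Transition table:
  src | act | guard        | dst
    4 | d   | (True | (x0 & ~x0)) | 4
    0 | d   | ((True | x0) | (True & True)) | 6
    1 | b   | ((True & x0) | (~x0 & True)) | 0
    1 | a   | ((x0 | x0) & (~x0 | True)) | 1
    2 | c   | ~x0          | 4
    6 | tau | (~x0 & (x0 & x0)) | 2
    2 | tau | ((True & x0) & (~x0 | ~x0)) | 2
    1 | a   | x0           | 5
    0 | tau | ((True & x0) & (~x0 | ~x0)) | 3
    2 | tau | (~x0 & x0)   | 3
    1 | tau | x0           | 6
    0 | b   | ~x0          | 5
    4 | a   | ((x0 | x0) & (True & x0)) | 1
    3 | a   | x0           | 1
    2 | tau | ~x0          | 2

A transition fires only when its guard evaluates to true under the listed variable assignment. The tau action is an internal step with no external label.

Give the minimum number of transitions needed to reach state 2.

Breadth-first toward 2:
  L0 = {0}
  L1 = {6}
2 never appears.

Answer: UNREACHABLE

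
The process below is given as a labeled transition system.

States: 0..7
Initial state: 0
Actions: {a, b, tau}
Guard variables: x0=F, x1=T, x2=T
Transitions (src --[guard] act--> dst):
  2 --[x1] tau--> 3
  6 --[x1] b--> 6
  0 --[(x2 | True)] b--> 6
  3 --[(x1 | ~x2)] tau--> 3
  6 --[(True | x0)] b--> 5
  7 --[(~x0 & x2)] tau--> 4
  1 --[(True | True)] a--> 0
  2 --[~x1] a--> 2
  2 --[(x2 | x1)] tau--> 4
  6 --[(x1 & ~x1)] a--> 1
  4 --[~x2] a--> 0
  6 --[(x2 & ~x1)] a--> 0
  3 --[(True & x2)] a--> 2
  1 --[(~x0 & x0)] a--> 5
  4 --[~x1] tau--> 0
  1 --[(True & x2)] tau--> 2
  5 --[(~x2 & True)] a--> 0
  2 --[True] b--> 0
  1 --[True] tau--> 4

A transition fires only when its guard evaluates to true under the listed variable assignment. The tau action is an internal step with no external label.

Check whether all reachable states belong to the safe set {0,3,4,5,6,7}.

Allowed set {0,3,4,5,6,7}
R = {0,5,6}
  0: safe
  5: safe
  6: safe

Answer: INVARIANT HOLDS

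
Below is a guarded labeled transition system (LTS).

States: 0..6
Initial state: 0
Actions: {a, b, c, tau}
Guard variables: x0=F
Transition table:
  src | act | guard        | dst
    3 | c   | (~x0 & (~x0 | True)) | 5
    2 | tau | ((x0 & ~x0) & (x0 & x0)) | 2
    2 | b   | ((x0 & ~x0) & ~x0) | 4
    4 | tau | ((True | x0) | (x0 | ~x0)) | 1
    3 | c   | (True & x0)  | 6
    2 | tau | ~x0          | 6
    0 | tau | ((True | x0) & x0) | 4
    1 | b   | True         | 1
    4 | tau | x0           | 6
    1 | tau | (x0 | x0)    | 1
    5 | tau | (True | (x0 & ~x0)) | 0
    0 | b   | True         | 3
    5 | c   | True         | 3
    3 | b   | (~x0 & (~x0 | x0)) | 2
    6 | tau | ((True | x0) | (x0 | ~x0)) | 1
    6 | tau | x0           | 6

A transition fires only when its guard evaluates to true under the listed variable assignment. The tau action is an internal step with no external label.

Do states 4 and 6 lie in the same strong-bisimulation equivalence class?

Answer: BISIMILAR

Working:
Refine partition for ~:
  π0 = {{0,1,2,3,4,5,6}}
  π1 = {{0,1},{2,4,6},{3},{5}}
  π2 = {{0},{1},{2},{3},{4,6},{5}}
6 equivalence class(es) (converged in 3)
4∈{4,6}, 6∈{4,6}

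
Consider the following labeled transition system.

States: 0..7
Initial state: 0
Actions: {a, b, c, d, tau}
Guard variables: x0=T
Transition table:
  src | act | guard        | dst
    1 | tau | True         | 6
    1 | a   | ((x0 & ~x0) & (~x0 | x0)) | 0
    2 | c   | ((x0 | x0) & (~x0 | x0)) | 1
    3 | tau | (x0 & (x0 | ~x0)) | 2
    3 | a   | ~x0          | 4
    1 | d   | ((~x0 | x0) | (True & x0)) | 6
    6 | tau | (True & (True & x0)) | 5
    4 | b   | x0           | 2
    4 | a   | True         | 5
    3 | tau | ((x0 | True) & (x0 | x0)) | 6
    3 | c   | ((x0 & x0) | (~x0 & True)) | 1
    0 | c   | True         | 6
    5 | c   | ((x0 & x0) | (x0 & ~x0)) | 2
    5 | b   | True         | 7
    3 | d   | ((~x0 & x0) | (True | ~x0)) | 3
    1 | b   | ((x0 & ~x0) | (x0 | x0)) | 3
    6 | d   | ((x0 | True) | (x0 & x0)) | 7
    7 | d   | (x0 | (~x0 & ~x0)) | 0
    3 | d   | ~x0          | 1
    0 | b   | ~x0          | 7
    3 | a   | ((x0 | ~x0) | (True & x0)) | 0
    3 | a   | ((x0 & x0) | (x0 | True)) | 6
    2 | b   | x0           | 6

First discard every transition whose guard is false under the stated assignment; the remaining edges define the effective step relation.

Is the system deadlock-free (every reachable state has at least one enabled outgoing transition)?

Reachable = {0,1,2,3,5,6,7}
  0: c→6  [1 exit(s)]
  1: b→3  d→6  tau→6  [3 exit(s)]
  2: b→6  c→1  [2 exit(s)]
  3: a→0  a→6  c→1  d→3  tau→2  tau→6  [6 exit(s)]
  5: b→7  c→2  [2 exit(s)]
  6: d→7  tau→5  [2 exit(s)]
  7: d→0  [1 exit(s)]

Answer: DEADLOCK-FREE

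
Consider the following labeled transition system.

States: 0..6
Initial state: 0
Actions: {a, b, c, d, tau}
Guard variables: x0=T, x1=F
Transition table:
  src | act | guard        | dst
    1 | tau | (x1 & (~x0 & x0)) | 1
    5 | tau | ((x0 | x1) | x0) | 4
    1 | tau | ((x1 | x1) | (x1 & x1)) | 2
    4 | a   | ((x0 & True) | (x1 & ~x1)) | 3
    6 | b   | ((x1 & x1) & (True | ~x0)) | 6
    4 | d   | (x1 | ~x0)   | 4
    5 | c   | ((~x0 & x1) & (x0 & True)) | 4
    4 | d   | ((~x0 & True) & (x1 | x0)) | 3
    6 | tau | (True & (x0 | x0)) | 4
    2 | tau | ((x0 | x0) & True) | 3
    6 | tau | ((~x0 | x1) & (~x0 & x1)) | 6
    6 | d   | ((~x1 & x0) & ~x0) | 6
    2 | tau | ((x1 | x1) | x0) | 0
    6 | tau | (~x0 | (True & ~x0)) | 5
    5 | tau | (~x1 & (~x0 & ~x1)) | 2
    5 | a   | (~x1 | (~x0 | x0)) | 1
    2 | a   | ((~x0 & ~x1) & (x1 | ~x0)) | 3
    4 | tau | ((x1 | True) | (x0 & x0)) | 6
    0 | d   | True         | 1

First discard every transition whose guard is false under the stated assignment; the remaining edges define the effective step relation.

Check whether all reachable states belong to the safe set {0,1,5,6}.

Allowed set {0,1,5,6}
R = {0,1}
  0: ok
  1: ok

Answer: INVARIANT HOLDS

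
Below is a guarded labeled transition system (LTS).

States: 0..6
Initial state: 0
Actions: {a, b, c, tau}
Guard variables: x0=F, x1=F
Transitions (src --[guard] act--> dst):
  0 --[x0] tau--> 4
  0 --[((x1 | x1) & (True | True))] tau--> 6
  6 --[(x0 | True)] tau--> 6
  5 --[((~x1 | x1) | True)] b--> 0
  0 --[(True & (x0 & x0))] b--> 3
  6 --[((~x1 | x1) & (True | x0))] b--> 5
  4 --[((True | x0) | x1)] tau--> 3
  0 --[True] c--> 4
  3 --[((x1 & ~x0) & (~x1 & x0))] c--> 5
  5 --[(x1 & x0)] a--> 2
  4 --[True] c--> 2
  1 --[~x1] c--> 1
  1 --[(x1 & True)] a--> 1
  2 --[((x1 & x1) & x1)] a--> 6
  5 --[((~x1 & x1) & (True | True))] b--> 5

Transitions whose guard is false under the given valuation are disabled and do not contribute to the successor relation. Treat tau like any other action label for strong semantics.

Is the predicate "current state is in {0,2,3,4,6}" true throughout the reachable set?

Answer: INVARIANT HOLDS

Trace:
Inv-set: {0,2,3,4,6}
R = {0,2,3,4}
  0: ✓
  2: ✓
  3: ✓
  4: ✓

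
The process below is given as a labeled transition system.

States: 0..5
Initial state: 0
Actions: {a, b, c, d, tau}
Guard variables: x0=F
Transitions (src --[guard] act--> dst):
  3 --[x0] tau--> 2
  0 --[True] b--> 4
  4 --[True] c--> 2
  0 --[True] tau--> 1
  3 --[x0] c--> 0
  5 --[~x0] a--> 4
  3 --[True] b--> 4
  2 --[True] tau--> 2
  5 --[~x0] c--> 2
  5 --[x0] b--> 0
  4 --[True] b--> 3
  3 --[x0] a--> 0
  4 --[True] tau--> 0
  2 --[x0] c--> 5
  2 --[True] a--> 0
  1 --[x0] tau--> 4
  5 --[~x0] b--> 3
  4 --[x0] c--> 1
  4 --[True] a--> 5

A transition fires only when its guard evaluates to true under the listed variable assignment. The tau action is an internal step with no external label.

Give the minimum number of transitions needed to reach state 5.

BFS to 5:
  Layer 0: {0}
  Layer 1: {1,4}
  Layer 2: {2,3,5}
5 enters at depth 2; path b·a

Answer: 2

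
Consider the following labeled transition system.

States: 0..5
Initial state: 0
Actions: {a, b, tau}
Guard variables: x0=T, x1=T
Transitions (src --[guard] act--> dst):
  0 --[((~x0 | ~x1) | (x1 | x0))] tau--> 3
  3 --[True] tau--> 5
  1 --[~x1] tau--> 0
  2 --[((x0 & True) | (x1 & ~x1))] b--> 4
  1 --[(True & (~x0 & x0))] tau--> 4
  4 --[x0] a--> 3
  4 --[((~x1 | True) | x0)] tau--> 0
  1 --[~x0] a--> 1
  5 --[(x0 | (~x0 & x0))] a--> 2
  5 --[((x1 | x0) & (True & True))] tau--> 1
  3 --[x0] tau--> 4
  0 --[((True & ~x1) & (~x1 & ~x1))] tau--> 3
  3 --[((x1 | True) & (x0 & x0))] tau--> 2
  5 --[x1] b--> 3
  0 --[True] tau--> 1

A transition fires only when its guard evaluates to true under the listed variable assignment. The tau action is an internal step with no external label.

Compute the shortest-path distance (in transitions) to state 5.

Breadth-first toward 5:
  Layer 0: {0}
  Layer 1: {1,3}
  Layer 2: {2,4,5}
depth(5)=2, e.g. tau·tau

Answer: 2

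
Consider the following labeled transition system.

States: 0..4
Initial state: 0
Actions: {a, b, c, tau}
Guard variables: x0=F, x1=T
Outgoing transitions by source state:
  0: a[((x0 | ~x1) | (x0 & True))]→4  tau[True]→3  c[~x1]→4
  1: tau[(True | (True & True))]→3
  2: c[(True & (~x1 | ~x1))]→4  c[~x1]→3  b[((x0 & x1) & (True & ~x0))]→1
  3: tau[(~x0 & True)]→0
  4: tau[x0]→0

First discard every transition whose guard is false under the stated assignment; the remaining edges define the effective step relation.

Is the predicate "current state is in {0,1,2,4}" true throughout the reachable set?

Inv-set: {0,1,2,4}
Reachable = {0,3}
  0: ok
  3: outside
counterexample path to 3: tau

Answer: INVARIANT VIOLATED at state 3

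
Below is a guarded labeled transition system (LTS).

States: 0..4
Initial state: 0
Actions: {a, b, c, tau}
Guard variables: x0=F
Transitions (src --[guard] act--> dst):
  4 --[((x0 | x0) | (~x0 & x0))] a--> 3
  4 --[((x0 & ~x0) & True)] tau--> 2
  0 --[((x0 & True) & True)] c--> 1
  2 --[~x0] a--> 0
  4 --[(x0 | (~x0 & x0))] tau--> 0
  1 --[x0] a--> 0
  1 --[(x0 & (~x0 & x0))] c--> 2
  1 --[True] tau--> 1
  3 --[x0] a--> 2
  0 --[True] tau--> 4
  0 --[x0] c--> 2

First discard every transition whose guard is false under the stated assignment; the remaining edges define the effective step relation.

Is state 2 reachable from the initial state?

Answer: UNREACHABLE

Working:
3 transition(s) survive guard evaluation.
Layer 0: {0}
Layer 1: {4}  total {0,4}
R = {0,4}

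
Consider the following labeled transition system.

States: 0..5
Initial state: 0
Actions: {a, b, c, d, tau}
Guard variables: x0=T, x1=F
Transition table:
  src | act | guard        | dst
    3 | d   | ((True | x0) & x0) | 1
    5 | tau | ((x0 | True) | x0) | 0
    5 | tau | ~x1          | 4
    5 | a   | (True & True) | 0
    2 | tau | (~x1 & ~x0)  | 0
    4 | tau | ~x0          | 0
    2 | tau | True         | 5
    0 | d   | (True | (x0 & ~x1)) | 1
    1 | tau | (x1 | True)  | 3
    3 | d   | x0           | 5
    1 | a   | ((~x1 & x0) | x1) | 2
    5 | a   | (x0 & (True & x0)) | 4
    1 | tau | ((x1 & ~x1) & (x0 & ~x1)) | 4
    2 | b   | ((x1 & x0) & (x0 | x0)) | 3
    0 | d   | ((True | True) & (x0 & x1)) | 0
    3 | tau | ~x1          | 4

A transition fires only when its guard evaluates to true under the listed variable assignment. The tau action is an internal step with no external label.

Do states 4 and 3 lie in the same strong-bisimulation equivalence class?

Answer: NOT BISIMILAR

Analysis:
Bisimulation quotient by refinement:
  π0 = {{0,1,2,3,4,5}}
  π1 = {{0},{1,5},{2},{3},{4}}
  π2 = {{0},{1},{2},{3},{4},{5}}
stable after 3 split(s): 6 block(s)
class of 4: {4}; class of 3: {3}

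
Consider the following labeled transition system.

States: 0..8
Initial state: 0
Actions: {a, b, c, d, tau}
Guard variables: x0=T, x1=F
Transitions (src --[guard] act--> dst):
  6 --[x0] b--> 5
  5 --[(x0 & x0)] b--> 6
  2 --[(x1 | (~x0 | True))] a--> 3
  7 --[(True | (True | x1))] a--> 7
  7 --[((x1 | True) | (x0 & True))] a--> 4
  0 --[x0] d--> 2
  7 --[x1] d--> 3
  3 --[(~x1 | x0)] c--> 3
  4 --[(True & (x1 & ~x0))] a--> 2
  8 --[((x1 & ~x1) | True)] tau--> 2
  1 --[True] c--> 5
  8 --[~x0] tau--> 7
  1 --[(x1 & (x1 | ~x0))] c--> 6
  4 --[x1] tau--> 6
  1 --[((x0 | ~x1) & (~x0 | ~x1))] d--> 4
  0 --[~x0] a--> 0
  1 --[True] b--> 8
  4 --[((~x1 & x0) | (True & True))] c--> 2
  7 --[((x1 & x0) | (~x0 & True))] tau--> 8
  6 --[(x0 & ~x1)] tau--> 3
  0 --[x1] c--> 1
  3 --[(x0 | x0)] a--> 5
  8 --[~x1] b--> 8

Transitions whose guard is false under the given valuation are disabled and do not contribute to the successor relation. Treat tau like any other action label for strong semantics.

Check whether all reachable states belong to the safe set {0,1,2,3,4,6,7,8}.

Answer: INVARIANT VIOLATED at state 5

Analysis:
Inv-set: {0,1,2,3,4,6,7,8}
Reachable = {0,2,3,5,6}
  0: ok
  2: ok
  3: ok
  5: outside
  6: ok
witness against invariant: d·a·a → 5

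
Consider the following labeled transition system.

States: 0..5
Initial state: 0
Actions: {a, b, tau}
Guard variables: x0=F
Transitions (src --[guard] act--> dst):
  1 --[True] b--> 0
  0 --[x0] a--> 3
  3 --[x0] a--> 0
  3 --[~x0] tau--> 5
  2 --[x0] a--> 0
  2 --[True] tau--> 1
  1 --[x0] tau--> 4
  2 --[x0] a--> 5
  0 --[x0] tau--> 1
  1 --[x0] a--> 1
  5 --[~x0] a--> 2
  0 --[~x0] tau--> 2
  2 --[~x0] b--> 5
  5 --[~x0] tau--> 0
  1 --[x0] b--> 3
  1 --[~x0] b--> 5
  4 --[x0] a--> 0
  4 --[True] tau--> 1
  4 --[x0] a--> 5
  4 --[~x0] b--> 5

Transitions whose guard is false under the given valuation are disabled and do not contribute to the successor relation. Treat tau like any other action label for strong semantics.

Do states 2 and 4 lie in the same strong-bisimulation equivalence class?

Answer: BISIMILAR

Trace:
Refine partition for ~:
  round 0: {{0,1,2,3,4,5}}
  round 1: {{0,3},{1},{2,4},{5}}
  round 2: {{0},{1},{2,4},{3},{5}}
5 equivalence class(es) (converged in 3)
[2]={2,4}  [4]={2,4}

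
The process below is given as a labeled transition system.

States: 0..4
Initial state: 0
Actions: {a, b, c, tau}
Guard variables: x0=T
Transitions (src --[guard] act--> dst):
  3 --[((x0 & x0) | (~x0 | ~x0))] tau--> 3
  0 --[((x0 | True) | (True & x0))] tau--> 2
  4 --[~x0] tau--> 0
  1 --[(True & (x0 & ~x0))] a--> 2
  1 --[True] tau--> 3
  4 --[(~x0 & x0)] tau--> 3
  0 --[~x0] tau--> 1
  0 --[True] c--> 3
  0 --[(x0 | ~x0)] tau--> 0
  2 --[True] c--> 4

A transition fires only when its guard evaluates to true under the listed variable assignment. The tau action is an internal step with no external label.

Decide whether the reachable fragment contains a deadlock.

Answer: DEADLOCK at state 4

Analysis:
Reachable = {0,2,3,4}
  0: c→3  tau→0  tau→2  [3 out]
  2: c→4  [1 out]
  3: tau→3  [1 out]
  4: ∅  [no exit]
Path to 4: tau·c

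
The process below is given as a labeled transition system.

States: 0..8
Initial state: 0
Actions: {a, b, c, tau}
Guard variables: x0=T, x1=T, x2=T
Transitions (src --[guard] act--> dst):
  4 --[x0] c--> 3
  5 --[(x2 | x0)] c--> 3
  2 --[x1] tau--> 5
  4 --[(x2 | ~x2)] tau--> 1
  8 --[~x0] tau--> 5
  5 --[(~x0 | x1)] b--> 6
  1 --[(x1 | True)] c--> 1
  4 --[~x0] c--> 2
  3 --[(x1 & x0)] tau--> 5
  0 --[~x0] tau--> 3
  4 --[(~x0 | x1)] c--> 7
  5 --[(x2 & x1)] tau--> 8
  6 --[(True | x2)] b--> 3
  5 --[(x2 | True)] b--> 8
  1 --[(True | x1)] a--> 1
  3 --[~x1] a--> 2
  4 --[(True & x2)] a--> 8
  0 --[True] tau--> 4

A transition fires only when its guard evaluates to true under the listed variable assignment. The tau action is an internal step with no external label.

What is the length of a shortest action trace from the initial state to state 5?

Breadth-first toward 5:
  L0 = {0}
  L1 = {4}
  L2 = {1,3,7,8}
  L3 = {5}
first hit 5 at d=3 via tau·c·tau

Answer: 3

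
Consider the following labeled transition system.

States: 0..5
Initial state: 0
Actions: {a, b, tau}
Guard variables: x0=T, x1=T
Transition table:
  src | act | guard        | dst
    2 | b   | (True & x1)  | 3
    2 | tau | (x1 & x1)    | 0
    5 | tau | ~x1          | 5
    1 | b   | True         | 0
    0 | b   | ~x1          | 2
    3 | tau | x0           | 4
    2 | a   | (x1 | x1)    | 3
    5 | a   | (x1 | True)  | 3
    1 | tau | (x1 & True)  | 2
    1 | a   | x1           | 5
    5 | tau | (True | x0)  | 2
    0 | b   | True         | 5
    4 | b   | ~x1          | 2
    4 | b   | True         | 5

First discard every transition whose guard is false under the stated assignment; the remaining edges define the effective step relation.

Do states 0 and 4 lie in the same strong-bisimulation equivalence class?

Answer: BISIMILAR

Trace:
Bisimulation quotient by refinement:
  P[0] = {{0,1,2,3,4,5}}
  P[1] = {{0,4},{1,2},{3},{5}}
  P[2] = {{0,4},{1},{2},{3},{5}}
Fixed point at round 3; 5 class(es).
[0]={0,4}  [4]={0,4}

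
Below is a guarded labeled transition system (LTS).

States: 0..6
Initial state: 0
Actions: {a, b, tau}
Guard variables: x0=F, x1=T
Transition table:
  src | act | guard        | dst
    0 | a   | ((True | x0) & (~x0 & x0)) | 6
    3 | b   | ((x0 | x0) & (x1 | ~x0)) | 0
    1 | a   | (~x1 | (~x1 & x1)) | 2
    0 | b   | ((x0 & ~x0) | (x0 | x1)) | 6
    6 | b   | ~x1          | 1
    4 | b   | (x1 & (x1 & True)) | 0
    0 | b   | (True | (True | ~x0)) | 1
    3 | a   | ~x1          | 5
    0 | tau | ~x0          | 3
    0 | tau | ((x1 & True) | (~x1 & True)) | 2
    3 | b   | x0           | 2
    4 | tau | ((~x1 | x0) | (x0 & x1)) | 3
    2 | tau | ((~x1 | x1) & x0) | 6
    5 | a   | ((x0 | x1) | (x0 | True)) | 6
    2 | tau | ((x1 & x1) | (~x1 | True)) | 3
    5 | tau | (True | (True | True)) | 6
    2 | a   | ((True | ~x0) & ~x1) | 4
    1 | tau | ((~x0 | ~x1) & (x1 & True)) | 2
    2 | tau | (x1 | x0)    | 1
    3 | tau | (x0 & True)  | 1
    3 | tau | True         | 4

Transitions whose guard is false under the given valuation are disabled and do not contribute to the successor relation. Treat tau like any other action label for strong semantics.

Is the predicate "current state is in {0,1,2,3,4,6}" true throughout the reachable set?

Allowed set {0,1,2,3,4,6}
R = {0,1,2,3,4,6}
  0: safe
  1: safe
  2: safe
  3: safe
  4: safe
  6: safe

Answer: INVARIANT HOLDS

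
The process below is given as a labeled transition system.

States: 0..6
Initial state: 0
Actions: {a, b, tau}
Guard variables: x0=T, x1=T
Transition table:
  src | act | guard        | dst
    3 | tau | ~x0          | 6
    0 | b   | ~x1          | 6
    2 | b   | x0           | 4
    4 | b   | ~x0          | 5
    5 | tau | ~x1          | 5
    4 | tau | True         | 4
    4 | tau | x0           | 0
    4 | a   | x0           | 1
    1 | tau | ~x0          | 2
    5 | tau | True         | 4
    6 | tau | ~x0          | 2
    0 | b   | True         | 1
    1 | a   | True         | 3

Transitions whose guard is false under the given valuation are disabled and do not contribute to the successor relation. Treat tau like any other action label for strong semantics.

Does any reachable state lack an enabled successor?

Reach set: {0,1,3}
  0: b→1  [1 exit(s)]
  1: a→3  [1 exit(s)]
  3: ∅  [STUCK]
Path to 3: b·a

Answer: DEADLOCK at state 3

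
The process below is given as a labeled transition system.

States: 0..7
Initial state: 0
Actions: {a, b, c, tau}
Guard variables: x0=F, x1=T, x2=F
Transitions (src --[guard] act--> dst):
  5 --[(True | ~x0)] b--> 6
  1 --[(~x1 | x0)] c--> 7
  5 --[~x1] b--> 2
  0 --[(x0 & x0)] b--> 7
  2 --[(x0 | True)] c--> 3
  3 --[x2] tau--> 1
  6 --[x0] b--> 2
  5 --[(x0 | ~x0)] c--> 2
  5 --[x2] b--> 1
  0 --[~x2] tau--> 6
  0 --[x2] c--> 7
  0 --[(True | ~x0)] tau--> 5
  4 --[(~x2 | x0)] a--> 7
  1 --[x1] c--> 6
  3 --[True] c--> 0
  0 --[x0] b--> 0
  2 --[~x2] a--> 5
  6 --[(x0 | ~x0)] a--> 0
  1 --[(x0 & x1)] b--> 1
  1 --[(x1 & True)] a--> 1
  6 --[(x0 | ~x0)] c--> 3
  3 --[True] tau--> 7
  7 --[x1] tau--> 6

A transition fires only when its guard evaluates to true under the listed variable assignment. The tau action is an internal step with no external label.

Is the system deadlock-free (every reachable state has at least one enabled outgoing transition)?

Reachable = {0,2,3,5,6,7}
  0: tau→5  tau→6  [2 out]
  2: a→5  c→3  [2 out]
  3: c→0  tau→7  [2 out]
  5: b→6  c→2  [2 out]
  6: a→0  c→3  [2 out]
  7: tau→6  [1 out]

Answer: DEADLOCK-FREE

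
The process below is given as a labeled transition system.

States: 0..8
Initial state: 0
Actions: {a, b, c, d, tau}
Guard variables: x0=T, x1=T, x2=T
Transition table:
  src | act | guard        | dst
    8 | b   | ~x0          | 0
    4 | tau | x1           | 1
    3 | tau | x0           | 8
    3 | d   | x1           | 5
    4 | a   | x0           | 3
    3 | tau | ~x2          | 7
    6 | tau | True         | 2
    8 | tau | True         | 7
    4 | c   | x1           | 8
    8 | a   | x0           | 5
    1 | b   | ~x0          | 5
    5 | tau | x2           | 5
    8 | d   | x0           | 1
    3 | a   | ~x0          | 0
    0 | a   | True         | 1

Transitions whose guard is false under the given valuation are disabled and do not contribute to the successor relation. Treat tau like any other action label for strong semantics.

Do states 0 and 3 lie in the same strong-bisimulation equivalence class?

Compute ~ classes (split until stable):
  π0 = {{0,1,2,3,4,5,6,7,8}}
  π1 = {{0},{1,2,7},{3},{4},{5,6},{8}}
  π2 = {{0},{1,2,7},{3},{4},{5},{6},{8}}
stable after 3 split(s): 7 block(s)
[0]={0}  [3]={3}

Answer: NOT BISIMILAR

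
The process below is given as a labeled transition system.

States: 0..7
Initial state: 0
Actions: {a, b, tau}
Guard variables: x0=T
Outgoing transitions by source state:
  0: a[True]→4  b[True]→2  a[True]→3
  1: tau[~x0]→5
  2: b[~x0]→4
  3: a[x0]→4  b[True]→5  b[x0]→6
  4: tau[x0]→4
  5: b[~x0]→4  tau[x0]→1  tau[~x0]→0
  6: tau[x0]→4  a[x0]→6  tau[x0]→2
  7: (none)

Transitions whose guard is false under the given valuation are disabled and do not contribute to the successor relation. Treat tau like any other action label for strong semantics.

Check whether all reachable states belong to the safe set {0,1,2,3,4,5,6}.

Inv-set: {0,1,2,3,4,5,6}
R = {0,1,2,3,4,5,6}
  0: safe
  1: safe
  2: safe
  3: safe
  4: safe
  5: safe
  6: safe

Answer: INVARIANT HOLDS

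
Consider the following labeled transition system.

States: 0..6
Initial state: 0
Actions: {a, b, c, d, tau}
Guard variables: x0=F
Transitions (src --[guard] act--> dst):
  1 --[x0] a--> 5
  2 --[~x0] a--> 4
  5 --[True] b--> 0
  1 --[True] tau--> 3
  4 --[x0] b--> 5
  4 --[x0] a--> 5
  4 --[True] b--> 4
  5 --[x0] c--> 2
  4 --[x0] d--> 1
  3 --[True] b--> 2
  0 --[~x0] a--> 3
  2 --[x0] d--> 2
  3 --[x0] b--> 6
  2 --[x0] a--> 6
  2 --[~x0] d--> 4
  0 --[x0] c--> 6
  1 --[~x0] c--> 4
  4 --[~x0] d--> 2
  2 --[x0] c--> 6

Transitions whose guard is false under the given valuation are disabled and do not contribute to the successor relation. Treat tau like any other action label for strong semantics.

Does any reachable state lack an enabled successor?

Reach set: {0,2,3,4}
  0: a→3  [1 out]
  2: a→4  d→4  [2 out]
  3: b→2  [1 out]
  4: b→4  d→2  [2 out]

Answer: DEADLOCK-FREE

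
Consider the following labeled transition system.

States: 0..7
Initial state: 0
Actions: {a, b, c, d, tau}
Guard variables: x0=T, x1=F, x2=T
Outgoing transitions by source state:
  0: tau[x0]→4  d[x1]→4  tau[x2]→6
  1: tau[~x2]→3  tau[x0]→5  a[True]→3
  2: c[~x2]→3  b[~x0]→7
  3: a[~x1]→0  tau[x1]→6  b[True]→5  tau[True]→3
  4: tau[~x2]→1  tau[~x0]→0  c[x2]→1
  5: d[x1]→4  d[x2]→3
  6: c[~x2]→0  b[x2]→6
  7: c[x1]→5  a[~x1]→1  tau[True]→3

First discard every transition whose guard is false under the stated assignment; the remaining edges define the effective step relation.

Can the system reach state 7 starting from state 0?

Answer: UNREACHABLE

Analysis:
After dropping false guards: 12 live edges.
depth 0: {0}
depth 1: {4,6}  total {0,4,6}
depth 2: {1}  total {0,1,4,6}
depth 3: {3,5}  total {0,1,3,4,5,6}
Reach set: {0,1,3,4,5,6}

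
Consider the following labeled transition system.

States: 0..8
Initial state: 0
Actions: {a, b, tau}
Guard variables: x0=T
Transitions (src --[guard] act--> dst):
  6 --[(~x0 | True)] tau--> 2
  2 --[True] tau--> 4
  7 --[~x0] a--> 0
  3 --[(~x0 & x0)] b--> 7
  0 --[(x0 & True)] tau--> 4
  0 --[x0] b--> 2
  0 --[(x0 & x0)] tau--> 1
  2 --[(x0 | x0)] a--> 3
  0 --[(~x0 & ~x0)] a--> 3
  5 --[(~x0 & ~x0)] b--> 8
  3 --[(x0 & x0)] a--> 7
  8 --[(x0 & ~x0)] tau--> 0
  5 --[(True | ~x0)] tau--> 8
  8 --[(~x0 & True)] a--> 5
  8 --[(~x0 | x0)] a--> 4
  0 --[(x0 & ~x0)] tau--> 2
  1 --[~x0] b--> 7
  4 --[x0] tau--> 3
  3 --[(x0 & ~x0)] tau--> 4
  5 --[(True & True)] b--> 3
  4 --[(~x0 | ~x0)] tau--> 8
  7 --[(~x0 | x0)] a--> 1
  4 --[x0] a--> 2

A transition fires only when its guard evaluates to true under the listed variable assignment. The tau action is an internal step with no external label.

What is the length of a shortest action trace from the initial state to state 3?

BFS to 3:
  Layer 0: {0}
  Layer 1: {1,2,4}
  Layer 2: {3}
3 enters at depth 2; path b·a

Answer: 2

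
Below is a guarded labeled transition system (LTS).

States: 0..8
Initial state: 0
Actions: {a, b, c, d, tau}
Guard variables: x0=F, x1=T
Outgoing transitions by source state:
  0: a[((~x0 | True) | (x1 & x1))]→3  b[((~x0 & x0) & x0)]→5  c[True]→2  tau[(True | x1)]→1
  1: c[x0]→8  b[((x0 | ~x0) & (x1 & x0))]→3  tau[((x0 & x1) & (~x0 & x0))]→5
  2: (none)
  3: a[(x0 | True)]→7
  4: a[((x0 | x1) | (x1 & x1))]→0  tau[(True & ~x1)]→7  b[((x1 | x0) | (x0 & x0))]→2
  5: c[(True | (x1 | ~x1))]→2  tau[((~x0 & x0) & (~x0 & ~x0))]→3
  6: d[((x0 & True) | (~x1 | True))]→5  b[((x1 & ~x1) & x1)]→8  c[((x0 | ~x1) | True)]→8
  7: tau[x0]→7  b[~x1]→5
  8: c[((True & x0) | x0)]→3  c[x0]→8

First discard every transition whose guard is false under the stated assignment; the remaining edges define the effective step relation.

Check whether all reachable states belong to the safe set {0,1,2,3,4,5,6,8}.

Allowed set {0,1,2,3,4,5,6,8}
Reachable = {0,1,2,3,7}
  0: ok
  1: ok
  2: ok
  3: ok
  7: ✗ unsafe
reach 7 via a·a — violates

Answer: INVARIANT VIOLATED at state 7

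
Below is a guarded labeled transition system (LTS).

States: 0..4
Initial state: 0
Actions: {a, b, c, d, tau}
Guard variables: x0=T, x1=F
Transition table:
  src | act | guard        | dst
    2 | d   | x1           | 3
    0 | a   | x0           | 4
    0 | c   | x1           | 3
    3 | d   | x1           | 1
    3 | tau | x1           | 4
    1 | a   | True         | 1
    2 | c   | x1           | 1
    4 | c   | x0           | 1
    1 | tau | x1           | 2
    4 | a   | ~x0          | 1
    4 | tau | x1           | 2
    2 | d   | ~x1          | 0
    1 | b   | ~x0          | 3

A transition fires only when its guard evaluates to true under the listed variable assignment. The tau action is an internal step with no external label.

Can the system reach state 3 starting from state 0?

Answer: UNREACHABLE

Analysis:
Guard filter leaves 4 enabled edge(s).
depth 0: {0}
depth 1: {4}  cumulative {0,4}
depth 2: {1}  cumulative {0,1,4}
R = {0,1,4}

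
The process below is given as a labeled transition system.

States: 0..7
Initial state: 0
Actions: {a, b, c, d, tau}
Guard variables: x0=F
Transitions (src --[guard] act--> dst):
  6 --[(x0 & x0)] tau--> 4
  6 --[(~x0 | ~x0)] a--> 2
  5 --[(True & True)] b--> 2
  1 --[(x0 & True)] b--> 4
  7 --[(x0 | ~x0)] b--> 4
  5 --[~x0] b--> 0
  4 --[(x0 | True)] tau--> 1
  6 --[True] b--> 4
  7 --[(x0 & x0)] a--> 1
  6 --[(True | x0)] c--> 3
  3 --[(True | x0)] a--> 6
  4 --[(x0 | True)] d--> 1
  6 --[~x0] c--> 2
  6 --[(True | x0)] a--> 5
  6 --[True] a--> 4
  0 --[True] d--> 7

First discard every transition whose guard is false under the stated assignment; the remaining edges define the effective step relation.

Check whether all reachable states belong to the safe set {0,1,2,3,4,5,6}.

Answer: INVARIANT VIOLATED at state 7

Trace:
Inv-set: {0,1,2,3,4,5,6}
Reachable = {0,1,4,7}
  0: safe
  1: safe
  4: safe
  7: outside
counterexample path to 7: d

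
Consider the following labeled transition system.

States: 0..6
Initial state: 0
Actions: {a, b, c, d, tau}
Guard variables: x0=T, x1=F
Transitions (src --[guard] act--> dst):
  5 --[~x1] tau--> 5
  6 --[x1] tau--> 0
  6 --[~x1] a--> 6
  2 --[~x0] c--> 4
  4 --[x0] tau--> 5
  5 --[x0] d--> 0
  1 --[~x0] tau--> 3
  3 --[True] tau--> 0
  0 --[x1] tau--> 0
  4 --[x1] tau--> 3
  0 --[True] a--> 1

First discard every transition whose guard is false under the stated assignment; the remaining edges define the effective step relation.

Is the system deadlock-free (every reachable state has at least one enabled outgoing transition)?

Answer: DEADLOCK at state 1

Trace:
Reach set: {0,1}
  0: a→1  [1 exit(s)]
  1: ∅  [no exit]
Path to 1: a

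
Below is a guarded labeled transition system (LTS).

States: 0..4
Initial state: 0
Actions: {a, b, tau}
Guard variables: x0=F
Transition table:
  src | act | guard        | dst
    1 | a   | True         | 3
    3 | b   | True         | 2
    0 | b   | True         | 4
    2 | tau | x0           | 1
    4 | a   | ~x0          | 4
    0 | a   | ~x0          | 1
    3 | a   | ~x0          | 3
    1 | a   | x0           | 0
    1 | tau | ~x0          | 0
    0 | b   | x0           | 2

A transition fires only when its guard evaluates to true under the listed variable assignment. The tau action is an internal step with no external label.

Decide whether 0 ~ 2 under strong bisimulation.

Answer: NOT BISIMILAR

Analysis:
Refine partition for ~:
  π0 = {{0,1,2,3,4}}
  π1 = {{0,3},{1},{2},{4}}
  π2 = {{0},{1},{2},{3},{4}}
5 equivalence class(es) (converged in 3)
0∈{0}, 2∈{2}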